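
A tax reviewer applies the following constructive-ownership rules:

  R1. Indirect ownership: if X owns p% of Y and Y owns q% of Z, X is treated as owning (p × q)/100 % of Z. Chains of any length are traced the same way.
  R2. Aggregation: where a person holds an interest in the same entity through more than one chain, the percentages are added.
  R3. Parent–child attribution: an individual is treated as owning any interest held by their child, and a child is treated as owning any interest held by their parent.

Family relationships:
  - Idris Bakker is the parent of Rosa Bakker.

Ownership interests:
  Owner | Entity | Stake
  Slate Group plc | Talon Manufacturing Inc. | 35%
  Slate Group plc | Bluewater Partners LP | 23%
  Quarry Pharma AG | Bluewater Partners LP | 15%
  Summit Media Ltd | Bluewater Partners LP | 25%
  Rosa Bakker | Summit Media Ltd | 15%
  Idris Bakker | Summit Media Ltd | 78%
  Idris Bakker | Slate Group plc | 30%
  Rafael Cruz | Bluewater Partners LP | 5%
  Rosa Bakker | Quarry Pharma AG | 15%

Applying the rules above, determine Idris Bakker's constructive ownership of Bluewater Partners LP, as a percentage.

32.4%

By parent–child attribution (R3), Idris Bakker is treated as also owning Rosa Bakker's interest in Summit Media Ltd, giving 78% + 15% = 93%.
By parent–child attribution (R3), Idris Bakker is treated as owning Rosa Bakker's 15% interest in Quarry Pharma AG.
Chain via Summit Media Ltd (R1): 93% × 25% = 23.25% of Bluewater Partners LP.
Chain via Slate Group plc (R1): 30% × 23% = 6.9% of Bluewater Partners LP.
Chain via Quarry Pharma AG (R1): 15% × 15% = 2.25% of Bluewater Partners LP.
Aggregating (R2): 23.25% + 6.9% + 2.25% = 32.4%.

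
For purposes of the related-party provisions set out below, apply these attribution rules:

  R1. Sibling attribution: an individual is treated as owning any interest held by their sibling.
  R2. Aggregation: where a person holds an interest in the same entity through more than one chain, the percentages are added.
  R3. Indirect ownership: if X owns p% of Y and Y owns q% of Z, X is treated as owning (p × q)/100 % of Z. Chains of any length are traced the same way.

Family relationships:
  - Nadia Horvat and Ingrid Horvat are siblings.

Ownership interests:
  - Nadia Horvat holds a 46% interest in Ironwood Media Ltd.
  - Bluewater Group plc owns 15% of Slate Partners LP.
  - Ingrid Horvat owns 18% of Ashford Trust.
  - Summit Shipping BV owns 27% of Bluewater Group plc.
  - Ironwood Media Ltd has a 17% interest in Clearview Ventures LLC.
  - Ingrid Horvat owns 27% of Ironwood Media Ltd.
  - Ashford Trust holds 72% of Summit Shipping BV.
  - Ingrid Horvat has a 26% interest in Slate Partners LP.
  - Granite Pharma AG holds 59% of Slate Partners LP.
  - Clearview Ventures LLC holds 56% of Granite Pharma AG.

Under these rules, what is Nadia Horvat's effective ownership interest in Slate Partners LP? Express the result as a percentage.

30.625144%

By sibling attribution (R1), Nadia Horvat is treated as also owning Ingrid Horvat's interest in Ironwood Media Ltd, giving 46% + 27% = 73%.
By sibling attribution (R1), Nadia Horvat is treated as owning Ingrid Horvat's 18% interest in Ashford Trust.
By sibling attribution (R1), Nadia Horvat is treated as owning Ingrid Horvat's 26% interest in Slate Partners LP.
Chain via Ironwood Media Ltd → Clearview Ventures LLC → Granite Pharma AG (R3): 73% × 17% × 56% × 59% = 4.100264% of Slate Partners LP.
Chain via Ashford Trust → Summit Shipping BV → Bluewater Group plc (R3): 18% × 72% × 27% × 15% = 0.52488% of Slate Partners LP.
Direct interest in Slate Partners LP: 26%.
Aggregating (R2): 4.100264% + 0.52488% + 26% = 30.625144%.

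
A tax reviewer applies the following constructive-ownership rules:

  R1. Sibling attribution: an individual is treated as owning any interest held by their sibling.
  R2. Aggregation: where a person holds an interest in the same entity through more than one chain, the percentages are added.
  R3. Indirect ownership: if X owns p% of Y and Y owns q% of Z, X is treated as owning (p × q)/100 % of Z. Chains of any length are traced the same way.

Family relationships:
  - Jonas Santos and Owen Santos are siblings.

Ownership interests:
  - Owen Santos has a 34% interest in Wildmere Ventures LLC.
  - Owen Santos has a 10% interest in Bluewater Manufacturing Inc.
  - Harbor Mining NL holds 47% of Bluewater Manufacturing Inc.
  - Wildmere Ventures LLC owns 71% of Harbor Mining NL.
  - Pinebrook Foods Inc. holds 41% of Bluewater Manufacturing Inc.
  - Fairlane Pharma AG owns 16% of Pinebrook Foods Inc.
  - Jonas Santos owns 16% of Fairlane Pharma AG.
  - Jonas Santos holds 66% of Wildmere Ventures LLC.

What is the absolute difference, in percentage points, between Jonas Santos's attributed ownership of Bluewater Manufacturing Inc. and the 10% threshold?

34.4196

By sibling attribution (R1), Jonas Santos is treated as also owning Owen Santos's interest in Wildmere Ventures LLC, giving 66% + 34% = 100%.
By sibling attribution (R1), Jonas Santos is treated as owning Owen Santos's 10% interest in Bluewater Manufacturing Inc.
Chain via Wildmere Ventures LLC → Harbor Mining NL (R3): 100% × 71% × 47% = 33.37% of Bluewater Manufacturing Inc.
Chain via Fairlane Pharma AG → Pinebrook Foods Inc. (R3): 16% × 16% × 41% = 1.0496% of Bluewater Manufacturing Inc.
Direct interest in Bluewater Manufacturing Inc: 10%.
Aggregating (R2): 33.37% + 1.0496% + 10% = 44.4196%.
44.4196% exceeds the 10% threshold by 34.4196 percentage points.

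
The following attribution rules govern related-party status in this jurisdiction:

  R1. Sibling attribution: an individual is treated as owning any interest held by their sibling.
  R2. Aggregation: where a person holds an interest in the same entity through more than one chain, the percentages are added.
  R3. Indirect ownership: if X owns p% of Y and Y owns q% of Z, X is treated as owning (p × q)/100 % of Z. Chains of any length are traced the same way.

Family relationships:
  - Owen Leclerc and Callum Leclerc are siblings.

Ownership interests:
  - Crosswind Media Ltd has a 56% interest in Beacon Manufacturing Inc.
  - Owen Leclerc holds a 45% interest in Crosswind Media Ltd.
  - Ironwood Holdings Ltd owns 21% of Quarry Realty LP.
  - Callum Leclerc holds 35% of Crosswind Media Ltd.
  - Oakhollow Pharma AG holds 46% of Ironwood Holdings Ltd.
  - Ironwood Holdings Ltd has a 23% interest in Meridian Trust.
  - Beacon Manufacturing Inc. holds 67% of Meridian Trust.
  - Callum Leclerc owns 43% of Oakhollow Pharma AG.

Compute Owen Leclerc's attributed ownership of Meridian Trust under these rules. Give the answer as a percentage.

34.5654%

By sibling attribution (R1), Owen Leclerc is treated as also owning Callum Leclerc's interest in Crosswind Media Ltd, giving 45% + 35% = 80%.
By sibling attribution (R1), Owen Leclerc is treated as owning Callum Leclerc's 43% interest in Oakhollow Pharma AG.
Chain via Crosswind Media Ltd → Beacon Manufacturing Inc. (R3): 80% × 56% × 67% = 30.016% of Meridian Trust.
Chain via Oakhollow Pharma AG → Ironwood Holdings Ltd (R3): 43% × 46% × 23% = 4.5494% of Meridian Trust.
Aggregating (R2): 30.016% + 4.5494% = 34.5654%.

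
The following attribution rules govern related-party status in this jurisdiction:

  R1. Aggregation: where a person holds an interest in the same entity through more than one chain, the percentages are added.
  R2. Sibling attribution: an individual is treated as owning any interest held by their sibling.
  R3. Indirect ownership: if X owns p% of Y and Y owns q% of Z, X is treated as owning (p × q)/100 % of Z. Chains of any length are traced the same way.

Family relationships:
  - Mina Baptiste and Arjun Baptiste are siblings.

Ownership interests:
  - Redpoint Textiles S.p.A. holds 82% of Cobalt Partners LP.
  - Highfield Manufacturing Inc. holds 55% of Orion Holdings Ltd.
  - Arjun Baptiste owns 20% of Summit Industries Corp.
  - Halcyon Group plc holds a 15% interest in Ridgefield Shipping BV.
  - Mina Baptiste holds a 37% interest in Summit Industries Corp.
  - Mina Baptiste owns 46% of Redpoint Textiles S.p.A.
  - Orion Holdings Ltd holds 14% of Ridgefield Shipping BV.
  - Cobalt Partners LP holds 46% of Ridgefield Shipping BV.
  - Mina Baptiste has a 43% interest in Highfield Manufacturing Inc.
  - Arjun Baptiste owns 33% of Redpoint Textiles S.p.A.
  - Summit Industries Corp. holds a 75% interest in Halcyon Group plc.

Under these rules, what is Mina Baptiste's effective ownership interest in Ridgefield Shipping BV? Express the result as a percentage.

39.5223%

By sibling attribution (R2), Mina Baptiste is treated as also owning Arjun Baptiste's interest in Redpoint Textiles S.p.A, giving 46% + 33% = 79%.
By sibling attribution (R2), Mina Baptiste is treated as also owning Arjun Baptiste's interest in Summit Industries Corp, giving 37% + 20% = 57%.
Chain via Highfield Manufacturing Inc. → Orion Holdings Ltd (R3): 43% × 55% × 14% = 3.311% of Ridgefield Shipping BV.
Chain via Redpoint Textiles S.p.A. → Cobalt Partners LP (R3): 79% × 82% × 46% = 29.7988% of Ridgefield Shipping BV.
Chain via Summit Industries Corp. → Halcyon Group plc (R3): 57% × 75% × 15% = 6.4125% of Ridgefield Shipping BV.
Aggregating (R1): 3.311% + 29.7988% + 6.4125% = 39.5223%.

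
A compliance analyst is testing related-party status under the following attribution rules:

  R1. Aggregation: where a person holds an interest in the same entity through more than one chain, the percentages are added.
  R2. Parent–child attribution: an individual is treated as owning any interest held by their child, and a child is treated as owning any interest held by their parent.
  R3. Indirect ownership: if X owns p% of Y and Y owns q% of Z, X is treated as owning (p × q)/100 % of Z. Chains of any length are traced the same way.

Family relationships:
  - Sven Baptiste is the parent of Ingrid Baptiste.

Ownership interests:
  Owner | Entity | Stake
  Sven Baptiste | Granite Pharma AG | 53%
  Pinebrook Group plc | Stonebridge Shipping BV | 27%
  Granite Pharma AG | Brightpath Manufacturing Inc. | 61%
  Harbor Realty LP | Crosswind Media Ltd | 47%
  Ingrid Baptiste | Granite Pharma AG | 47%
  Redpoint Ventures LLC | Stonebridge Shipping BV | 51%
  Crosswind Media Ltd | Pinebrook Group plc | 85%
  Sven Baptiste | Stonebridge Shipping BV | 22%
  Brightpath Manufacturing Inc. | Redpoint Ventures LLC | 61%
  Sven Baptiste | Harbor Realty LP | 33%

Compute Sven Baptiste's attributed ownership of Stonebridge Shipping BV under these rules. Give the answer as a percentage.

By parent–child attribution (R2), Sven Baptiste is treated as also owning Ingrid Baptiste's interest in Granite Pharma AG, giving 53% + 47% = 100%.
Chain via Harbor Realty LP → Crosswind Media Ltd → Pinebrook Group plc (R3): 33% × 47% × 85% × 27% = 3.559545% of Stonebridge Shipping BV.
Chain via Granite Pharma AG → Brightpath Manufacturing Inc. → Redpoint Ventures LLC (R3): 100% × 61% × 61% × 51% = 18.9771% of Stonebridge Shipping BV.
Direct interest in Stonebridge Shipping BV: 22%.
Aggregating (R1): 3.559545% + 18.9771% + 22% = 44.536645%.

44.536645%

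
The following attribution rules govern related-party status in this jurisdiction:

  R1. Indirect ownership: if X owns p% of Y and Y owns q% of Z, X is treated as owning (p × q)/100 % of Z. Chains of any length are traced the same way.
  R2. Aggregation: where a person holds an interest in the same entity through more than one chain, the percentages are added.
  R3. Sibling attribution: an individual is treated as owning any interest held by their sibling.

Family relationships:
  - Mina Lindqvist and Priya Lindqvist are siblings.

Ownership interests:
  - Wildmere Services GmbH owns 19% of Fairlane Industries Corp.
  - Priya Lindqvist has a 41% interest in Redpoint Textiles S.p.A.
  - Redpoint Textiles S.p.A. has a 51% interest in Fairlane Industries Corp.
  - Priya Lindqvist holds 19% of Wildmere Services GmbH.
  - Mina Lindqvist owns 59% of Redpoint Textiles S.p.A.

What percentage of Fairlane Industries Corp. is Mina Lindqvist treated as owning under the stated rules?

By sibling attribution (R3), Mina Lindqvist is treated as also owning Priya Lindqvist's interest in Redpoint Textiles S.p.A, giving 59% + 41% = 100%.
By sibling attribution (R3), Mina Lindqvist is treated as owning Priya Lindqvist's 19% interest in Wildmere Services GmbH.
Chain via Redpoint Textiles S.p.A. (R1): 100% × 51% = 51% of Fairlane Industries Corp.
Chain via Wildmere Services GmbH (R1): 19% × 19% = 3.61% of Fairlane Industries Corp.
Aggregating (R2): 51% + 3.61% = 54.61%.

54.61%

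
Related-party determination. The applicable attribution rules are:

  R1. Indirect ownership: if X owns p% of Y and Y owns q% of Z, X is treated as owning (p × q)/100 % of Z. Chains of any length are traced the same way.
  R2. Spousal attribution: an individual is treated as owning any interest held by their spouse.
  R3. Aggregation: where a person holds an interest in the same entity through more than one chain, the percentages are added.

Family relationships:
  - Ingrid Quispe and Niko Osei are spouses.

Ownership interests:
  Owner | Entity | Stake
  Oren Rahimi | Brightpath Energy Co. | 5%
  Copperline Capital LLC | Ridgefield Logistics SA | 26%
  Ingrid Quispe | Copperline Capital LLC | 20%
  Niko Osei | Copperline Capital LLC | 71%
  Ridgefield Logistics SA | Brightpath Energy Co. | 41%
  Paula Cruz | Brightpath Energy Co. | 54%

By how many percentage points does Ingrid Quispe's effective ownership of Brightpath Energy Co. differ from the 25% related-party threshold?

By spousal attribution (R2), Ingrid Quispe is treated as also owning Niko Osei's interest in Copperline Capital LLC, giving 20% + 71% = 91%.
Chain via Copperline Capital LLC → Ridgefield Logistics SA (R1): 91% × 26% × 41% = 9.7006% of Brightpath Energy Co.
9.7006% falls short of the 25% threshold by 15.2994 percentage points.

15.2994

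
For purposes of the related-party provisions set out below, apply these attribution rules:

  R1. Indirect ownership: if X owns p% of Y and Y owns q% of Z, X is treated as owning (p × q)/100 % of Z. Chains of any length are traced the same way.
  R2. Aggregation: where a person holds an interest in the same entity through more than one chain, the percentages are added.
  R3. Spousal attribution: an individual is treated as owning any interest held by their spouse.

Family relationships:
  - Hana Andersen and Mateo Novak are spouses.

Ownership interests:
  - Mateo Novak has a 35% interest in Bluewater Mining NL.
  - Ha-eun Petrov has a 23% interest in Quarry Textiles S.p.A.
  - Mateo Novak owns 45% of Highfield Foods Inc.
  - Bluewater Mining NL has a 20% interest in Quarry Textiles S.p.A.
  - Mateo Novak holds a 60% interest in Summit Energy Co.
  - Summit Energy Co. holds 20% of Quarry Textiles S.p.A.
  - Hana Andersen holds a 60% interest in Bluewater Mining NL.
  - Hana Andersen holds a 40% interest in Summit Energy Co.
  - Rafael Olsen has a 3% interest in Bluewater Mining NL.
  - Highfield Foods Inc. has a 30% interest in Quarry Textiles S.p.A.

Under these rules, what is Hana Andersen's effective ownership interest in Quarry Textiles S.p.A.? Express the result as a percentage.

52.5%

By spousal attribution (R3), Hana Andersen is treated as also owning Mateo Novak's interest in Bluewater Mining NL, giving 60% + 35% = 95%.
By spousal attribution (R3), Hana Andersen is treated as also owning Mateo Novak's interest in Summit Energy Co, giving 40% + 60% = 100%.
By spousal attribution (R3), Hana Andersen is treated as owning Mateo Novak's 45% interest in Highfield Foods Inc.
Chain via Bluewater Mining NL (R1): 95% × 20% = 19% of Quarry Textiles S.p.A.
Chain via Summit Energy Co. (R1): 100% × 20% = 20% of Quarry Textiles S.p.A.
Chain via Highfield Foods Inc. (R1): 45% × 30% = 13.5% of Quarry Textiles S.p.A.
Aggregating (R2): 19% + 20% + 13.5% = 52.5%.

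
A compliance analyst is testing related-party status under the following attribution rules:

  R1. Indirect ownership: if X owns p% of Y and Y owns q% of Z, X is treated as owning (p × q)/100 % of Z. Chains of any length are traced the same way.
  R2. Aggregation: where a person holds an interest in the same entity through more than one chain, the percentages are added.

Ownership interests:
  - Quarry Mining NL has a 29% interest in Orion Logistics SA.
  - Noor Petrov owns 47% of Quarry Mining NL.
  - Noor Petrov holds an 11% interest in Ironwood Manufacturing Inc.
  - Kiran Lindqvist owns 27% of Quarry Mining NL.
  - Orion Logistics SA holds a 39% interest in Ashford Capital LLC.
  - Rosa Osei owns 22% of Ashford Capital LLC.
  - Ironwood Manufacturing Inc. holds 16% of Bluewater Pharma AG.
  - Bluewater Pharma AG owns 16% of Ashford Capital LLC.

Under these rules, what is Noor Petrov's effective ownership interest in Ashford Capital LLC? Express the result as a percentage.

Chain via Ironwood Manufacturing Inc. → Bluewater Pharma AG (R1): 11% × 16% × 16% = 0.2816% of Ashford Capital LLC.
Chain via Quarry Mining NL → Orion Logistics SA (R1): 47% × 29% × 39% = 5.3157% of Ashford Capital LLC.
Aggregating (R2): 0.2816% + 5.3157% = 5.5973%.

5.5973%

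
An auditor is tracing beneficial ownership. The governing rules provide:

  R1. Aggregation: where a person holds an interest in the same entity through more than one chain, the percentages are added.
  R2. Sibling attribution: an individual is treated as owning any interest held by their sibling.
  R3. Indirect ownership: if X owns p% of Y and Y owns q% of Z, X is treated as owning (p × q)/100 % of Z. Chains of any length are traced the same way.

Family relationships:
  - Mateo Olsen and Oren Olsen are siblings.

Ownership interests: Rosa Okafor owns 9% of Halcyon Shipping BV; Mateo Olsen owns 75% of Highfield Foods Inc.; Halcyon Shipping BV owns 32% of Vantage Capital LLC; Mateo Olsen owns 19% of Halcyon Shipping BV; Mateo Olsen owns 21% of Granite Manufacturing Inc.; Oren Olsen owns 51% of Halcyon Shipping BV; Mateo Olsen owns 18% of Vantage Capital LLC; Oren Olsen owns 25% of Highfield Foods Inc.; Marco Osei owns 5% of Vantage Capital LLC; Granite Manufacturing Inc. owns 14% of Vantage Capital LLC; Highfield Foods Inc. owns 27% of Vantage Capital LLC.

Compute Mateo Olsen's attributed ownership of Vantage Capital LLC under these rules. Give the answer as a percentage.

By sibling attribution (R2), Mateo Olsen is treated as also owning Oren Olsen's interest in Highfield Foods Inc, giving 75% + 25% = 100%.
By sibling attribution (R2), Mateo Olsen is treated as also owning Oren Olsen's interest in Halcyon Shipping BV, giving 19% + 51% = 70%.
Chain via Highfield Foods Inc. (R3): 100% × 27% = 27% of Vantage Capital LLC.
Chain via Granite Manufacturing Inc. (R3): 21% × 14% = 2.94% of Vantage Capital LLC.
Chain via Halcyon Shipping BV (R3): 70% × 32% = 22.4% of Vantage Capital LLC.
Direct interest in Vantage Capital LLC: 18%.
Aggregating (R1): 27% + 2.94% + 22.4% + 18% = 70.34%.

70.34%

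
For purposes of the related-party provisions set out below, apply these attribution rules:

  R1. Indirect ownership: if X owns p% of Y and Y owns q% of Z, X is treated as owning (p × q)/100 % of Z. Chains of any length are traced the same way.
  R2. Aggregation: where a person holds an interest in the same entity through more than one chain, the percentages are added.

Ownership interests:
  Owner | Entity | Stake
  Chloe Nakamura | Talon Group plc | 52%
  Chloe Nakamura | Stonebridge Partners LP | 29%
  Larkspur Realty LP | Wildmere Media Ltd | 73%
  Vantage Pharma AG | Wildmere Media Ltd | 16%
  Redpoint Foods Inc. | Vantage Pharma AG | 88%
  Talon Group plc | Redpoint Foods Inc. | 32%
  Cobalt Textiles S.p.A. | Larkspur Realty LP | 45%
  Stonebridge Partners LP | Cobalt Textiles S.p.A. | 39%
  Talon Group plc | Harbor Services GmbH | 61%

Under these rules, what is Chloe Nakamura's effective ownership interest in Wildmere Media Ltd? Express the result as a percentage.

Chain via Stonebridge Partners LP → Cobalt Textiles S.p.A. → Larkspur Realty LP (R1): 29% × 39% × 45% × 73% = 3.715335% of Wildmere Media Ltd.
Chain via Talon Group plc → Redpoint Foods Inc. → Vantage Pharma AG (R1): 52% × 32% × 88% × 16% = 2.342912% of Wildmere Media Ltd.
Aggregating (R2): 3.715335% + 2.342912% = 6.058247%.

6.058247%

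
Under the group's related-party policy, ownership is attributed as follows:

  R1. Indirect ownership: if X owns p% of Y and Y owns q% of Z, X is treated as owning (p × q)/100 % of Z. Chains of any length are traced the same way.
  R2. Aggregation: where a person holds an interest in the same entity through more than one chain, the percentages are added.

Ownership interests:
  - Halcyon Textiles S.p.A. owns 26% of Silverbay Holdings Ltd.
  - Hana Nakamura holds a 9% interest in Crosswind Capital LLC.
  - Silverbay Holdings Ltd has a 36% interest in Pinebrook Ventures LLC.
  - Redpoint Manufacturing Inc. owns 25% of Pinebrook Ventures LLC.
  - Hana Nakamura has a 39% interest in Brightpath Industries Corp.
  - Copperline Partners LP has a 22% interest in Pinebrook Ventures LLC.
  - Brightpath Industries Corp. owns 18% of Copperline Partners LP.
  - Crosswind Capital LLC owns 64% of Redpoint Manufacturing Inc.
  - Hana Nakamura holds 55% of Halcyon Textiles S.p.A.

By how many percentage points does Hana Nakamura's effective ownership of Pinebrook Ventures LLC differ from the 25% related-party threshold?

16.8676

Chain via Halcyon Textiles S.p.A. → Silverbay Holdings Ltd (R1): 55% × 26% × 36% = 5.148% of Pinebrook Ventures LLC.
Chain via Brightpath Industries Corp. → Copperline Partners LP (R1): 39% × 18% × 22% = 1.5444% of Pinebrook Ventures LLC.
Chain via Crosswind Capital LLC → Redpoint Manufacturing Inc. (R1): 9% × 64% × 25% = 1.44% of Pinebrook Ventures LLC.
Aggregating (R2): 5.148% + 1.5444% + 1.44% = 8.1324%.
8.1324% falls short of the 25% threshold by 16.8676 percentage points.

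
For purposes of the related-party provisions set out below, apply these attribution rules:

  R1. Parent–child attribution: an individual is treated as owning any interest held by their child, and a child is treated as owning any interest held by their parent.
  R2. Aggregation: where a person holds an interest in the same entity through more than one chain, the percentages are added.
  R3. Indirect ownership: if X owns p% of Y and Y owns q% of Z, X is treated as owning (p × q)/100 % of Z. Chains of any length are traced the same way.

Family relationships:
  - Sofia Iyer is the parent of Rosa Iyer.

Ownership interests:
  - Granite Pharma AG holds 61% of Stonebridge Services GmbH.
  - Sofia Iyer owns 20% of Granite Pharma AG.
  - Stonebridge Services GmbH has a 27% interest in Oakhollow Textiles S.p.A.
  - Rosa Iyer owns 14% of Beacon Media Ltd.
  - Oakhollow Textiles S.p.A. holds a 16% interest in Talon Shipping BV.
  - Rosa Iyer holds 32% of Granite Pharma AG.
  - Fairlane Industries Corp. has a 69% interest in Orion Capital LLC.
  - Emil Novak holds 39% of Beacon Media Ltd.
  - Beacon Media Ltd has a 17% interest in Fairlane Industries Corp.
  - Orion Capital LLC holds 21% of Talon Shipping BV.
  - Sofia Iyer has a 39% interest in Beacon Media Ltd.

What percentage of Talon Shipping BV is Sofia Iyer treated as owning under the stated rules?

2.675853%

By parent–child attribution (R1), Sofia Iyer is treated as also owning Rosa Iyer's interest in Granite Pharma AG, giving 20% + 32% = 52%.
By parent–child attribution (R1), Sofia Iyer is treated as also owning Rosa Iyer's interest in Beacon Media Ltd, giving 39% + 14% = 53%.
Chain via Granite Pharma AG → Stonebridge Services GmbH → Oakhollow Textiles S.p.A. (R3): 52% × 61% × 27% × 16% = 1.370304% of Talon Shipping BV.
Chain via Beacon Media Ltd → Fairlane Industries Corp. → Orion Capital LLC (R3): 53% × 17% × 69% × 21% = 1.305549% of Talon Shipping BV.
Aggregating (R2): 1.370304% + 1.305549% = 2.675853%.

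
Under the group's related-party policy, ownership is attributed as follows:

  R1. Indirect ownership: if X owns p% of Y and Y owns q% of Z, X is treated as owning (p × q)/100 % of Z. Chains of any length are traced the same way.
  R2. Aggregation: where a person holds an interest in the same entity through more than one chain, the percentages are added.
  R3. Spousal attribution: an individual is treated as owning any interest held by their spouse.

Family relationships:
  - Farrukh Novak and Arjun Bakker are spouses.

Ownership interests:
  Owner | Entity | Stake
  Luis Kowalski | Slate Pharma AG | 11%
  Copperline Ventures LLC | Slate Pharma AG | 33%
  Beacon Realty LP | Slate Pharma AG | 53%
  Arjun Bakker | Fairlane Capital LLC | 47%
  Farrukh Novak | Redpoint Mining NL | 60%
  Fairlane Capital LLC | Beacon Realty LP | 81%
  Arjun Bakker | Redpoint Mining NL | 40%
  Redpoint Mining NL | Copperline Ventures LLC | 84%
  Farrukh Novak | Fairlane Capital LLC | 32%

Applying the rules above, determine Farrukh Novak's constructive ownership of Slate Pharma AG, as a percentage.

61.6347%

By spousal attribution (R3), Farrukh Novak is treated as also owning Arjun Bakker's interest in Fairlane Capital LLC, giving 32% + 47% = 79%.
By spousal attribution (R3), Farrukh Novak is treated as also owning Arjun Bakker's interest in Redpoint Mining NL, giving 60% + 40% = 100%.
Chain via Fairlane Capital LLC → Beacon Realty LP (R1): 79% × 81% × 53% = 33.9147% of Slate Pharma AG.
Chain via Redpoint Mining NL → Copperline Ventures LLC (R1): 100% × 84% × 33% = 27.72% of Slate Pharma AG.
Aggregating (R2): 33.9147% + 27.72% = 61.6347%.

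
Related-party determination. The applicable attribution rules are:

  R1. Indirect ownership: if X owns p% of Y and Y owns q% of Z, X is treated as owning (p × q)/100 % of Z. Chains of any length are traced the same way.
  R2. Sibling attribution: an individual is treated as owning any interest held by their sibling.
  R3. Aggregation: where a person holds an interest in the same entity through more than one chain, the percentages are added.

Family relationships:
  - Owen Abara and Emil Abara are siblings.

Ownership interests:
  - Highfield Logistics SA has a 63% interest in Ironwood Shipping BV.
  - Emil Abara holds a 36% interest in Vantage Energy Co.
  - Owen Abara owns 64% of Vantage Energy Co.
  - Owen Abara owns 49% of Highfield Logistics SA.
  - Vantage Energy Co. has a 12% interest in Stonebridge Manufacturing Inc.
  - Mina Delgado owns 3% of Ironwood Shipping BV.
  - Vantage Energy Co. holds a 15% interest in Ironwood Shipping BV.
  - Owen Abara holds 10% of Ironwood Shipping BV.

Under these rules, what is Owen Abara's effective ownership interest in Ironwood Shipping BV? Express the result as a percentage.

55.87%

By sibling attribution (R2), Owen Abara is treated as also owning Emil Abara's interest in Vantage Energy Co, giving 64% + 36% = 100%.
Chain via Vantage Energy Co. (R1): 100% × 15% = 15% of Ironwood Shipping BV.
Chain via Highfield Logistics SA (R1): 49% × 63% = 30.87% of Ironwood Shipping BV.
Direct interest in Ironwood Shipping BV: 10%.
Aggregating (R3): 15% + 30.87% + 10% = 55.87%.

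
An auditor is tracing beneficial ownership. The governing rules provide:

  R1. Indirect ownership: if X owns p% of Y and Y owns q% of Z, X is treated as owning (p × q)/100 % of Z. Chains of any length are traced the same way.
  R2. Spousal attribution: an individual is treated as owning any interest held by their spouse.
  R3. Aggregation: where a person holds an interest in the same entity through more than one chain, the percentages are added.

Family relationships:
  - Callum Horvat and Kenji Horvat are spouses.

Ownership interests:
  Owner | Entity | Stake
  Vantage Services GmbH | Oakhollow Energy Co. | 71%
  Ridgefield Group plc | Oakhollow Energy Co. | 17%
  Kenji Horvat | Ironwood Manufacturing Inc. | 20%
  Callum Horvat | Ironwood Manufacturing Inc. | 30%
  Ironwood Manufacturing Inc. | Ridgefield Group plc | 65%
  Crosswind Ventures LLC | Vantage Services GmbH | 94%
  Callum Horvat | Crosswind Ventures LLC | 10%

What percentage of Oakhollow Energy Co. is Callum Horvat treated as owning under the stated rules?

By spousal attribution (R2), Callum Horvat is treated as also owning Kenji Horvat's interest in Ironwood Manufacturing Inc, giving 30% + 20% = 50%.
Chain via Ironwood Manufacturing Inc. → Ridgefield Group plc (R1): 50% × 65% × 17% = 5.525% of Oakhollow Energy Co.
Chain via Crosswind Ventures LLC → Vantage Services GmbH (R1): 10% × 94% × 71% = 6.674% of Oakhollow Energy Co.
Aggregating (R3): 5.525% + 6.674% = 12.199%.

12.199%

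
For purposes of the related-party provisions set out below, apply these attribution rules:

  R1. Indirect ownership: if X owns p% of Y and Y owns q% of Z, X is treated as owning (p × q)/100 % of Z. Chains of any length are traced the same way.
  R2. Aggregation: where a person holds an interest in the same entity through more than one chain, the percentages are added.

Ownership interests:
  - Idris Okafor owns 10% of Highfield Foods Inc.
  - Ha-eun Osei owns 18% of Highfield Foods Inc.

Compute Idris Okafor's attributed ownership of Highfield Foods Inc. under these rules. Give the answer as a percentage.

Direct interest in Highfield Foods Inc: 10%.

10%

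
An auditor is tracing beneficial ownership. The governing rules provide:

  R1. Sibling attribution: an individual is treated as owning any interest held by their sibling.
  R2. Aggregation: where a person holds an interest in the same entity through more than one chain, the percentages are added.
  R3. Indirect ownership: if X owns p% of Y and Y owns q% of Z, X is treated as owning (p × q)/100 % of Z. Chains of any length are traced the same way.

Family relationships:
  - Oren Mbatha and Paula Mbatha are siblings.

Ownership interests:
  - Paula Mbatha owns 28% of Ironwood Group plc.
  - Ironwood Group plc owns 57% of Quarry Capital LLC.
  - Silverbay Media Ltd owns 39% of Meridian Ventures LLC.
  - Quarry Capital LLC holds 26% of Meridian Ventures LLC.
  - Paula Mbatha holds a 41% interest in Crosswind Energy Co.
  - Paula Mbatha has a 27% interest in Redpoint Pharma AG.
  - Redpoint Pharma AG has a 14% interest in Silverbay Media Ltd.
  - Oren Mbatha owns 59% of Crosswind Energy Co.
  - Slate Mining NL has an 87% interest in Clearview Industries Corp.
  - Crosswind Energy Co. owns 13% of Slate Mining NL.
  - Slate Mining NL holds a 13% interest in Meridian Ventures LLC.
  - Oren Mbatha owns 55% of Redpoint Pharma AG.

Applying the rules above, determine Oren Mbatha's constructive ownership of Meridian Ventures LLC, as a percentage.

By sibling attribution (R1), Oren Mbatha is treated as also owning Paula Mbatha's interest in Crosswind Energy Co, giving 59% + 41% = 100%.
By sibling attribution (R1), Oren Mbatha is treated as also owning Paula Mbatha's interest in Redpoint Pharma AG, giving 55% + 27% = 82%.
By sibling attribution (R1), Oren Mbatha is treated as owning Paula Mbatha's 28% interest in Ironwood Group plc.
Chain via Crosswind Energy Co. → Slate Mining NL (R3): 100% × 13% × 13% = 1.69% of Meridian Ventures LLC.
Chain via Redpoint Pharma AG → Silverbay Media Ltd (R3): 82% × 14% × 39% = 4.4772% of Meridian Ventures LLC.
Chain via Ironwood Group plc → Quarry Capital LLC (R3): 28% × 57% × 26% = 4.1496% of Meridian Ventures LLC.
Aggregating (R2): 1.69% + 4.4772% + 4.1496% = 10.3168%.

10.3168%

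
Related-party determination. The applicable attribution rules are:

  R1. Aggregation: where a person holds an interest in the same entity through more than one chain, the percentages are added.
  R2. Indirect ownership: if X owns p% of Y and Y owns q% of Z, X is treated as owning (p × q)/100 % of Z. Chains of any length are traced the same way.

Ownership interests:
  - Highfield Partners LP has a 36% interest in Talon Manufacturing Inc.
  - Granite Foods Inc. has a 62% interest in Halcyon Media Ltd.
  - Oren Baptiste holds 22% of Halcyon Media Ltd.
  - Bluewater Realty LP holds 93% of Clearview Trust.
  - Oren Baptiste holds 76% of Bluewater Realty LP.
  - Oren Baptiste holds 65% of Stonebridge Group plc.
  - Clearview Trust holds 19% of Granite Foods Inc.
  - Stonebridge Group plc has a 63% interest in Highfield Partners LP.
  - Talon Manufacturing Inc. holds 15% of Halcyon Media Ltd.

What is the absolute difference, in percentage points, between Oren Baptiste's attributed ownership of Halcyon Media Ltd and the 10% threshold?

22.537404

Chain via Bluewater Realty LP → Clearview Trust → Granite Foods Inc. (R2): 76% × 93% × 19% × 62% = 8.326104% of Halcyon Media Ltd.
Chain via Stonebridge Group plc → Highfield Partners LP → Talon Manufacturing Inc. (R2): 65% × 63% × 36% × 15% = 2.2113% of Halcyon Media Ltd.
Direct interest in Halcyon Media Ltd: 22%.
Aggregating (R1): 8.326104% + 2.2113% + 22% = 32.537404%.
32.537404% exceeds the 10% threshold by 22.537404 percentage points.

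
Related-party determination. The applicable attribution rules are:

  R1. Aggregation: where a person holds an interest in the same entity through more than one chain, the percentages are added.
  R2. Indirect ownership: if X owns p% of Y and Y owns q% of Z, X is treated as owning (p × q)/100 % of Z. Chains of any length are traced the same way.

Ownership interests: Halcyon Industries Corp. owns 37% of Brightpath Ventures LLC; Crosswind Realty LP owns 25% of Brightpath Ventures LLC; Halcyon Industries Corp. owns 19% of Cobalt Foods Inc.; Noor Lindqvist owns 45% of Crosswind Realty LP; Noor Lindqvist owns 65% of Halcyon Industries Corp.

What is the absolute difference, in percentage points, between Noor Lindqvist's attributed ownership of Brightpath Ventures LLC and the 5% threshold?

Chain via Halcyon Industries Corp. (R2): 65% × 37% = 24.05% of Brightpath Ventures LLC.
Chain via Crosswind Realty LP (R2): 45% × 25% = 11.25% of Brightpath Ventures LLC.
Aggregating (R1): 24.05% + 11.25% = 35.3%.
35.3% exceeds the 5% threshold by 30.3 percentage points.

30.3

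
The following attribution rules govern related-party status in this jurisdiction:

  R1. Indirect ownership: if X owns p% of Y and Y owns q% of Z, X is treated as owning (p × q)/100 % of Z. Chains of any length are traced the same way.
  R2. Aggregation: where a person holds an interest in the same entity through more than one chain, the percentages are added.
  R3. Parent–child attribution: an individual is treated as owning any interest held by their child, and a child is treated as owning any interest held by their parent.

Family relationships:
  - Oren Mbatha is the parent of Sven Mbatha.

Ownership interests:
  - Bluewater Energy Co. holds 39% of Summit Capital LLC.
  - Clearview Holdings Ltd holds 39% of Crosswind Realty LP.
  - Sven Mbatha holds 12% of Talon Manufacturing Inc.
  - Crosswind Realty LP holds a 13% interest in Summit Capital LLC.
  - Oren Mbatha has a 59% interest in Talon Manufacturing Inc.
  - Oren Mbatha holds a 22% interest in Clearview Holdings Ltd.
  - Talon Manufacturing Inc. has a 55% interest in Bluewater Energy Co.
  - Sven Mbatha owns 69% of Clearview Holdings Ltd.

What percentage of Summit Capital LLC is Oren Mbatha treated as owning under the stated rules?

By parent–child attribution (R3), Oren Mbatha is treated as also owning Sven Mbatha's interest in Clearview Holdings Ltd, giving 22% + 69% = 91%.
By parent–child attribution (R3), Oren Mbatha is treated as also owning Sven Mbatha's interest in Talon Manufacturing Inc, giving 59% + 12% = 71%.
Chain via Clearview Holdings Ltd → Crosswind Realty LP (R1): 91% × 39% × 13% = 4.6137% of Summit Capital LLC.
Chain via Talon Manufacturing Inc. → Bluewater Energy Co. (R1): 71% × 55% × 39% = 15.2295% of Summit Capital LLC.
Aggregating (R2): 4.6137% + 15.2295% = 19.8432%.

19.8432%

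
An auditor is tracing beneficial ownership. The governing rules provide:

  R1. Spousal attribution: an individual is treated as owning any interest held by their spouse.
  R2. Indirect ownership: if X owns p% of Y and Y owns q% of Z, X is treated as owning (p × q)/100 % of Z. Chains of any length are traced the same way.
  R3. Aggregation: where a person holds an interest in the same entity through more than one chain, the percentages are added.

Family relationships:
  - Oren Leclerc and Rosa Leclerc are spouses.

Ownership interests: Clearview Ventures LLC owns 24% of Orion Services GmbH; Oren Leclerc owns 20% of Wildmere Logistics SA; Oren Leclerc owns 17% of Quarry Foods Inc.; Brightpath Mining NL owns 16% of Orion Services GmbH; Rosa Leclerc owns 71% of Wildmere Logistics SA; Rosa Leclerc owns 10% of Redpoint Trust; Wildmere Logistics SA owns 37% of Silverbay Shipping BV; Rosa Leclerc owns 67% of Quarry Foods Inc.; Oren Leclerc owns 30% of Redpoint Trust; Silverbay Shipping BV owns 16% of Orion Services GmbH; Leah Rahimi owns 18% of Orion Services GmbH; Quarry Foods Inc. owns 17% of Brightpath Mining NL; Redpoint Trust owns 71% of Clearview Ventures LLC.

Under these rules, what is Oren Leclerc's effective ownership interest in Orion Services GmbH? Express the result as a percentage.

14.488%

By spousal attribution (R1), Oren Leclerc is treated as also owning Rosa Leclerc's interest in Wildmere Logistics SA, giving 20% + 71% = 91%.
By spousal attribution (R1), Oren Leclerc is treated as also owning Rosa Leclerc's interest in Quarry Foods Inc, giving 17% + 67% = 84%.
By spousal attribution (R1), Oren Leclerc is treated as also owning Rosa Leclerc's interest in Redpoint Trust, giving 30% + 10% = 40%.
Chain via Wildmere Logistics SA → Silverbay Shipping BV (R2): 91% × 37% × 16% = 5.3872% of Orion Services GmbH.
Chain via Quarry Foods Inc. → Brightpath Mining NL (R2): 84% × 17% × 16% = 2.2848% of Orion Services GmbH.
Chain via Redpoint Trust → Clearview Ventures LLC (R2): 40% × 71% × 24% = 6.816% of Orion Services GmbH.
Aggregating (R3): 5.3872% + 2.2848% + 6.816% = 14.488%.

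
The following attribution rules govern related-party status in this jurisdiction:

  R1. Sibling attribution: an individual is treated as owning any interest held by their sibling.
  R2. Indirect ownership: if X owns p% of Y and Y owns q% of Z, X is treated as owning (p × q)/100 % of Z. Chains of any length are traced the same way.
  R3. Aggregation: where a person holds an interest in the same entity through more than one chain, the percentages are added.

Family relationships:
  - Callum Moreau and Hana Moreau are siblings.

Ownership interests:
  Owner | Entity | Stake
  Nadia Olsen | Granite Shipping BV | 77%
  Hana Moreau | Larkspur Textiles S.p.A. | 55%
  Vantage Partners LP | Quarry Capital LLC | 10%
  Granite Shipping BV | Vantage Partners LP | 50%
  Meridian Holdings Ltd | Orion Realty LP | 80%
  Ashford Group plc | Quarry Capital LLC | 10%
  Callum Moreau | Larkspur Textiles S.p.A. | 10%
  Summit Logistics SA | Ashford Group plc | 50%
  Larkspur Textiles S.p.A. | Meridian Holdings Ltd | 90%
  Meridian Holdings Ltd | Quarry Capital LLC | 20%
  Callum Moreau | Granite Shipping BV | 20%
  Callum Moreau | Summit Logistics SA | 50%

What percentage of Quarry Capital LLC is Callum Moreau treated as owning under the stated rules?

By sibling attribution (R1), Callum Moreau is treated as also owning Hana Moreau's interest in Larkspur Textiles S.p.A, giving 10% + 55% = 65%.
Chain via Granite Shipping BV → Vantage Partners LP (R2): 20% × 50% × 10% = 1% of Quarry Capital LLC.
Chain via Larkspur Textiles S.p.A. → Meridian Holdings Ltd (R2): 65% × 90% × 20% = 11.7% of Quarry Capital LLC.
Chain via Summit Logistics SA → Ashford Group plc (R2): 50% × 50% × 10% = 2.5% of Quarry Capital LLC.
Aggregating (R3): 1% + 11.7% + 2.5% = 15.2%.

15.2%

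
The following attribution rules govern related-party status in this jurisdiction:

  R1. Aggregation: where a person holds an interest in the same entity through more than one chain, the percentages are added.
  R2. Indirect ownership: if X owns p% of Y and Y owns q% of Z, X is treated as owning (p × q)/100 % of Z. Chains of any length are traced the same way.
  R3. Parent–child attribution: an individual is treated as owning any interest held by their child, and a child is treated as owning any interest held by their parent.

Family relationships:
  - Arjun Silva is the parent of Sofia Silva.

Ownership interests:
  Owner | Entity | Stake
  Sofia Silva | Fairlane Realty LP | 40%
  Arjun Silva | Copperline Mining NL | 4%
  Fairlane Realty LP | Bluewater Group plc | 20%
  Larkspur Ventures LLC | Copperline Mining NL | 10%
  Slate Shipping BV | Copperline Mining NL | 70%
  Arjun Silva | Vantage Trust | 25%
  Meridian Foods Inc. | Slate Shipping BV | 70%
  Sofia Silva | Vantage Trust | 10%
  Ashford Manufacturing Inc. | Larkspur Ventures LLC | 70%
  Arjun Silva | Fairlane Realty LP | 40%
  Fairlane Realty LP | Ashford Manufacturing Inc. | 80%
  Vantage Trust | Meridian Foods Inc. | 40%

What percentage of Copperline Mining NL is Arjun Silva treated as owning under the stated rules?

15.34%

By parent–child attribution (R3), Arjun Silva is treated as also owning Sofia Silva's interest in Vantage Trust, giving 25% + 10% = 35%.
By parent–child attribution (R3), Arjun Silva is treated as also owning Sofia Silva's interest in Fairlane Realty LP, giving 40% + 40% = 80%.
Chain via Vantage Trust → Meridian Foods Inc. → Slate Shipping BV (R2): 35% × 40% × 70% × 70% = 6.86% of Copperline Mining NL.
Chain via Fairlane Realty LP → Ashford Manufacturing Inc. → Larkspur Ventures LLC (R2): 80% × 80% × 70% × 10% = 4.48% of Copperline Mining NL.
Direct interest in Copperline Mining NL: 4%.
Aggregating (R1): 6.86% + 4.48% + 4% = 15.34%.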